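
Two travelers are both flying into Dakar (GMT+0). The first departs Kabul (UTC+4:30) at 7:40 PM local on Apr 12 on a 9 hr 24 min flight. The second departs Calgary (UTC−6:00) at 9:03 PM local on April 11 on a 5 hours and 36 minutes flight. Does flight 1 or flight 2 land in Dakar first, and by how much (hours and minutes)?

Flight 1 in UTC: 7:40 PM − 4:30 = 3:10 PM on Apr 12.
+9 hours and 24 minutes → arrive 12:34 AM UTC on Apr 13.
Flight 2 in UTC: 9:03 PM + 6:00 = 3:03 AM on Apr 12.
+5 hours 36 minutes → arrive 8:39 AM UTC on Apr 12.
Flight 2 lands earlier by 15 hours 55 minutes.

the second, by 15 hours 55 minutes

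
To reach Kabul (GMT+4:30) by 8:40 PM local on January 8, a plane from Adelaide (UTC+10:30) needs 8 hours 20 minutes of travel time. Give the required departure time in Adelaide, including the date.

Target arrival in UTC: 8:40 PM − 4:30 = 4:10 PM on Jan 8.
Subtract 8 hours 20 minutes → departure 7:50 AM UTC on Jan 8.
Adelaide is UTC+10:30: 7:50 AM + 10:30 = 6:20 PM on Jan 8.

6:20 PM on January 8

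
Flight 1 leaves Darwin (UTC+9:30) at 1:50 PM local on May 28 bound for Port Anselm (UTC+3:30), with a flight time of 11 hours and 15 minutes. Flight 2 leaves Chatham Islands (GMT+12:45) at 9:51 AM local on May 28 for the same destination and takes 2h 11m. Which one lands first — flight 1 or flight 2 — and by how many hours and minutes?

the second, by 16 hours 18 minutes

Flight 1 in UTC: 1:50 PM − 9:30 = 4:20 AM on May 28.
+11 hours 15 minutes → arrive 3:35 PM UTC on May 28.
Flight 2 in UTC: 9:51 AM − 12:45 = 9:06 PM on May 27.
+2 hours 11 minutes → arrive 11:17 PM UTC on May 27.
Flight 2 lands earlier by 16 hours 18 minutes.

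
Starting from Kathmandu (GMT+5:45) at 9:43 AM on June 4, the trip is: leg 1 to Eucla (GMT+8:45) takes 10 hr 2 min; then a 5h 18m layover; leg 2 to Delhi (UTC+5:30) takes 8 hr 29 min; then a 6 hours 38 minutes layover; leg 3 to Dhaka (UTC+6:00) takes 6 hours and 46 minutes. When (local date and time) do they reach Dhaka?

Convert departure to UTC: 9:43 AM − 5:45 = 3:58 AM UTC on Jun 4.
Add 10 hours and 2 minutes leg 1 → 2:00 PM UTC.
Add 5 hours and 18 minutes layover in Eucla → 7:18 PM UTC.
Add 8 hours and 29 minutes leg 2 → 3:47 AM UTC (Jun 5).
Add 6 hours and 38 minutes layover in Delhi → 10:25 AM UTC.
Add 6 hours and 46 minutes leg 3 → 5:11 PM UTC.
Dhaka is UTC+6:00, so local arrival = 5:11 PM + 6:00 = 11:11 PM on Jun 5.

11:11 PM on June 5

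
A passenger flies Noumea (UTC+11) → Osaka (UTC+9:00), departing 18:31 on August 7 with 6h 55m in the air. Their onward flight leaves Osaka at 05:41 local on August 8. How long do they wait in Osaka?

Convert departure to UTC: 18:31 − 11:00 = 07:31 UTC on Aug 7.
Add 6 hours 55 minutes flight time → 14:26 UTC.
Osaka is UTC+9:00, so local arrival = 14:26 + 9:00 = 23:26 on Aug 7.
Layover = 05:41 − 23:26 (+1 day) = 6 hours 15 minutes.

6 hours 15 minutes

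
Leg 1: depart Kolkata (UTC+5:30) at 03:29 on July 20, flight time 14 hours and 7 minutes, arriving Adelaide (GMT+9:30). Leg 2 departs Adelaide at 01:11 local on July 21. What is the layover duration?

3 hours 35 minutes

Convert departure to UTC: 03:29 − 5:30 = 21:59 UTC on Jul 19.
Add 14 hours 7 minutes flight time → 12:06 UTC (Jul 20).
Adelaide is UTC+9:30, so local arrival = 12:06 + 9:30 = 21:36 on Jul 20.
Layover = 01:11 − 21:36 (+1 day) = 3 hours 35 minutes.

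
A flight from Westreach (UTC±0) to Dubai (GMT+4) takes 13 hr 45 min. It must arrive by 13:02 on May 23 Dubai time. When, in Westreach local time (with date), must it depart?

Target arrival in UTC: 13:02 − 4:00 = 09:02 on May 23.
Subtract 13 hours and 45 minutes → departure 19:17 UTC on May 22.
Westreach is UTC+0, so departure is 19:17 on May 22.

19:17 on May 22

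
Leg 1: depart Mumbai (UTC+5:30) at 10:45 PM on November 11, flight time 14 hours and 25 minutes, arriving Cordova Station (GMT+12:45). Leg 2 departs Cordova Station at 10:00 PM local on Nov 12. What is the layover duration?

Convert departure to UTC: 10:45 PM − 5:30 = 5:15 PM UTC on Nov 11.
Add 14 hours 25 minutes flight time → 7:40 AM UTC (Nov 12).
Cordova Station is UTC+12:45, so local arrival = 7:40 AM + 12:45 = 8:25 PM on Nov 12.
Layover = 10:00 PM − 8:25 PM = 1 hour 35 minutes.

1 hour 35 minutes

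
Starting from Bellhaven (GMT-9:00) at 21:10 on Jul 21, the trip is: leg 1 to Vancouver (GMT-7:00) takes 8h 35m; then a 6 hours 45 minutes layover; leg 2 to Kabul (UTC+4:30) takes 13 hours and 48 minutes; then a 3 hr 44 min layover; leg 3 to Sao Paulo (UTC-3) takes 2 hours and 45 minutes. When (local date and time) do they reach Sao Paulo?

Convert departure to UTC: 21:10 + 9:00 = 06:10 UTC on Jul 22.
Add 8 hours 35 minutes leg 1 → 14:45 UTC.
Add 6 hours and 45 minutes layover in Vancouver → 21:30 UTC.
Add 13 hours 48 minutes leg 2 → 11:18 UTC (Jul 23).
Add 3 hours and 44 minutes layover in Kabul → 15:02 UTC.
Add 2 hours 45 minutes leg 3 → 17:47 UTC.
Sao Paulo is UTC−3:00, so local arrival = 17:47 − 3:00 = 14:47 on Jul 23.

14:47 on July 23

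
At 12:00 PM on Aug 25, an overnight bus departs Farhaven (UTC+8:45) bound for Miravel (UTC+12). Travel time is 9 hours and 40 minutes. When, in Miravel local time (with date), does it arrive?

Convert departure to UTC: 12:00 PM − 8:45 = 3:15 AM UTC on Aug 25.
Add 9 hours 40 minutes travel time → 12:55 PM UTC.
Miravel is UTC+12:00, so local arrival = 12:55 PM + 12:00 = 12:55 AM on Aug 26.

12:55 AM on August 26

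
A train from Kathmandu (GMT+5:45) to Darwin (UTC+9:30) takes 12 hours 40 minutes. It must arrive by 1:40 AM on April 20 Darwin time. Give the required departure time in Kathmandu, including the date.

9:15 AM on April 19

Target arrival in UTC: 1:40 AM − 9:30 = 4:10 PM on Apr 19.
Subtract 12 hours 40 minutes → departure 3:30 AM UTC on Apr 19.
Kathmandu is UTC+5:45: 3:30 AM + 5:45 = 9:15 AM on Apr 19.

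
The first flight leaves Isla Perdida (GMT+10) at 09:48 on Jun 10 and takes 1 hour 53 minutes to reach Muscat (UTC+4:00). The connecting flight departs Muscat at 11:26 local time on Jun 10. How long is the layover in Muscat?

5 hours 45 minutes

Convert departure to UTC: 09:48 − 10:00 = 23:48 UTC on Jun 9.
Add 1 hour and 53 minutes flight time → 01:41 UTC (Jun 10).
Muscat is UTC+4:00, so local arrival = 01:41 + 4:00 = 05:41 on Jun 10.
Layover = 11:26 − 05:41 = 5 hours 45 minutes.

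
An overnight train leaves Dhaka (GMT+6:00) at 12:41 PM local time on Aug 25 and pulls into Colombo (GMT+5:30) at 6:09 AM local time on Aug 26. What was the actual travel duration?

17 hours 58 minutes

Departure in UTC: 12:41 PM − 6:00 = 6:41 AM on Aug 25.
Arrival in UTC: 6:09 AM − 5:30 = 12:39 AM on Aug 26.
Elapsed = 12:39 AM − 6:41 AM (+1 day) = 17 hours 58 minutes.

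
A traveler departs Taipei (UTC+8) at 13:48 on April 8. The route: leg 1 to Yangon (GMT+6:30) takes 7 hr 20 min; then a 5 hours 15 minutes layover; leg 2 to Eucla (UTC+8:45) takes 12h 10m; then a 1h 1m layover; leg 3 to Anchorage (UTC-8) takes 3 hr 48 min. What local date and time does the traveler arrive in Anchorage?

03:22 on April 9

Convert departure to UTC: 13:48 − 8:00 = 05:48 UTC on Apr 8.
Add 7 hours and 20 minutes leg 1 → 13:08 UTC.
Add 5 hours 15 minutes layover in Yangon → 18:23 UTC.
Add 12 hours and 10 minutes leg 2 → 06:33 UTC (Apr 9).
Add 1 hour and 1 minute layover in Eucla → 07:34 UTC.
Add 3 hours and 48 minutes leg 3 → 11:22 UTC.
Anchorage is UTC−8:00, so local arrival = 11:22 − 8:00 = 03:22 on Apr 9.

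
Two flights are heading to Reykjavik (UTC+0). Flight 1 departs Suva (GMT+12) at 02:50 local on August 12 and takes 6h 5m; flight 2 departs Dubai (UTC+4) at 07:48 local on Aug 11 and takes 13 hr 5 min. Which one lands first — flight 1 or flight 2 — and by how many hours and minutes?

the second, by 4 hours 2 minutes

Flight 1 in UTC: 02:50 − 12:00 = 14:50 on Aug 11.
+6 hours and 5 minutes → arrive 20:55 UTC on Aug 11.
Flight 2 in UTC: 07:48 − 4:00 = 03:48 on Aug 11.
+13 hours 5 minutes → arrive 16:53 UTC on Aug 11.
Flight 2 lands earlier by 4 hours 2 minutes.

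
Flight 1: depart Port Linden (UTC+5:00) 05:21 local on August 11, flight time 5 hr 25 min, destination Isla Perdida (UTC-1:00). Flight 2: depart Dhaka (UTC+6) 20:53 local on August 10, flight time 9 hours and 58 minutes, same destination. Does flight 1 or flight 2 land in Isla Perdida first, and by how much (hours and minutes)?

Flight 1 in UTC: 05:21 − 5:00 = 00:21 on Aug 11.
+5 hours 25 minutes → arrive 05:46 UTC on Aug 11.
Flight 2 in UTC: 20:53 − 6:00 = 14:53 on Aug 10.
+9 hours and 58 minutes → arrive 00:51 UTC on Aug 11.
Flight 2 lands earlier by 4 hours 55 minutes.

the second, by 4 hours 55 minutes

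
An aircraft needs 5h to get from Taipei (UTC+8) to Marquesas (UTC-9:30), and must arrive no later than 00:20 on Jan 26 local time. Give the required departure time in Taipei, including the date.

12:50 on January 26

Target arrival in UTC: 00:20 + 9:30 = 09:50 on Jan 26.
Subtract 5 hours → departure 04:50 UTC on Jan 26.
Taipei is UTC+8:00: 04:50 + 8:00 = 12:50 on Jan 26.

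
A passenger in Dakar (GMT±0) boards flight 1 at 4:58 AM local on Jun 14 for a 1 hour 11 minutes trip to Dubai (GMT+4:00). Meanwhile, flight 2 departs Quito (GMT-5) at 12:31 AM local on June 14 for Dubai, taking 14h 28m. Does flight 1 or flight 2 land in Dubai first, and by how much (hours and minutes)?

the first, by 13 hours 50 minutes

Flight 1 departs at 4:58 AM UTC (Jun 14).
+1 hour 11 minutes → arrive 6:09 AM UTC on Jun 14.
Flight 2 in UTC: 12:31 AM + 5:00 = 5:31 AM on Jun 14.
+14 hours and 28 minutes → arrive 7:59 PM UTC on Jun 14.
Flight 1 lands earlier by 13 hours 50 minutes.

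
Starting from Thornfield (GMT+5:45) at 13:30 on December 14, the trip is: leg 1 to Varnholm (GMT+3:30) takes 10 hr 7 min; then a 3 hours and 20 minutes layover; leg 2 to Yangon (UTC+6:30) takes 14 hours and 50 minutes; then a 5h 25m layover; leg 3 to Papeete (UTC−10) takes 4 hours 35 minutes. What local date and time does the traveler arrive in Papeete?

12:02 on Dec 15

Convert departure to UTC: 13:30 − 5:45 = 07:45 UTC on Dec 14.
Add 10 hours 7 minutes leg 1 → 17:52 UTC.
Add 3 hours and 20 minutes layover in Varnholm → 21:12 UTC.
Add 14 hours 50 minutes leg 2 → 12:02 UTC (Dec 15).
Add 5 hours 25 minutes layover in Yangon → 17:27 UTC.
Add 4 hours 35 minutes leg 3 → 22:02 UTC.
Papeete is UTC−10:00, so local arrival = 22:02 − 10:00 = 12:02 on Dec 15.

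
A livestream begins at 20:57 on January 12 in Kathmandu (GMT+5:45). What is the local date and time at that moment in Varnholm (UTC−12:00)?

In UTC: 20:57 − 5:45 = 15:12 on Jan 12.
Varnholm is UTC−12:00: 15:12 − 12:00 = 03:12 on Jan 12.

03:12 on January 12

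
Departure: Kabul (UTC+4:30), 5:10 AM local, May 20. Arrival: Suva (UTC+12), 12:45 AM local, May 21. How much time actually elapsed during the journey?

12 hours 5 minutes

Departure in UTC: 5:10 AM − 4:30 = 12:40 AM on May 20.
Arrival in UTC: 12:45 AM − 12:00 = 12:45 PM on May 20.
Elapsed = 12:45 PM − 12:40 AM = 12 hours 5 minutes.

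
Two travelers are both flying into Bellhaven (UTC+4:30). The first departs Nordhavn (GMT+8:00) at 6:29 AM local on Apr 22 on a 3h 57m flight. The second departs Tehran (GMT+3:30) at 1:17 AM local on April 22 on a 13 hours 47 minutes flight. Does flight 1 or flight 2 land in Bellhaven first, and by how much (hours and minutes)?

the first, by 9 hours 8 minutes

Flight 1 in UTC: 6:29 AM − 8:00 = 10:29 PM on Apr 21.
+3 hours 57 minutes → arrive 2:26 AM UTC on Apr 22.
Flight 2 in UTC: 1:17 AM − 3:30 = 9:47 PM on Apr 21.
+13 hours and 47 minutes → arrive 11:34 AM UTC on Apr 22.
Flight 1 lands earlier by 9 hours 8 minutes.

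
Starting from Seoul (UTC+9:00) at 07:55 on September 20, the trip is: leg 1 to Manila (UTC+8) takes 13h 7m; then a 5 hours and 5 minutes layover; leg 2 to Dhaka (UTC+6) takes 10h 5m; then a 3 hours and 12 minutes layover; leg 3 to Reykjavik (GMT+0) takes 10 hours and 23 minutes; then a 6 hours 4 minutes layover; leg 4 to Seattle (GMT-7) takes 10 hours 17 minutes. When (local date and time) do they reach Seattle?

02:08 on Sep 22

Convert departure to UTC: 07:55 − 9:00 = 22:55 UTC on Sep 19.
Add 13 hours and 7 minutes leg 1 → 12:02 UTC (Sep 20).
Add 5 hours and 5 minutes layover in Manila → 17:07 UTC.
Add 10 hours 5 minutes leg 2 → 03:12 UTC (Sep 21).
Add 3 hours 12 minutes layover in Dhaka → 06:24 UTC.
Add 10 hours and 23 minutes leg 3 → 16:47 UTC.
Add 6 hours and 4 minutes layover in Reykjavik → 22:51 UTC.
Add 10 hours and 17 minutes leg 4 → 09:08 UTC (Sep 22).
Seattle is UTC−7:00, so local arrival = 09:08 − 7:00 = 02:08 on Sep 22.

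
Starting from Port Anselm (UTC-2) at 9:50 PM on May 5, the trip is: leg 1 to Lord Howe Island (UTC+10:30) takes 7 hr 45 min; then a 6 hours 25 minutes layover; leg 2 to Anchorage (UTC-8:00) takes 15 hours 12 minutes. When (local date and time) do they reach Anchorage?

9:12 PM on May 6

Convert departure to UTC: 9:50 PM + 2:00 = 11:50 PM UTC on May 5.
Add 7 hours 45 minutes leg 1 → 7:35 AM UTC (May 6).
Add 6 hours and 25 minutes layover in Lord Howe Island → 2:00 PM UTC.
Add 15 hours and 12 minutes leg 2 → 5:12 AM UTC (May 7).
Anchorage is UTC−8:00, so local arrival = 5:12 AM − 8:00 = 9:12 PM on May 6.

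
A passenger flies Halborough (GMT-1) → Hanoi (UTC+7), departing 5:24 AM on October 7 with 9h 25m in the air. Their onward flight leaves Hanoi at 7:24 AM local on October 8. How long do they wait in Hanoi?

Convert departure to UTC: 5:24 AM + 1:00 = 6:24 AM UTC on Oct 7.
Add 9 hours and 25 minutes flight time → 3:49 PM UTC.
Hanoi is UTC+7:00, so local arrival = 3:49 PM + 7:00 = 10:49 PM on Oct 7.
Layover = 7:24 AM − 10:49 PM (+1 day) = 8 hours 35 minutes.

8 hours 35 minutes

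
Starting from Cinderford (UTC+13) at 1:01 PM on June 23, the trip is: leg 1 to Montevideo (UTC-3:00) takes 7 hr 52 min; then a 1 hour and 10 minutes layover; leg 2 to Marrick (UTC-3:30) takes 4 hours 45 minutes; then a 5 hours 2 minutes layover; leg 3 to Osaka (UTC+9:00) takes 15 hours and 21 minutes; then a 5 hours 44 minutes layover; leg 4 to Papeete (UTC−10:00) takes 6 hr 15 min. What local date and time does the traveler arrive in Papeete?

Convert departure to UTC: 1:01 PM − 13:00 = 12:01 AM UTC on Jun 23.
Add 7 hours 52 minutes leg 1 → 7:53 AM UTC.
Add 1 hour 10 minutes layover in Montevideo → 9:03 AM UTC.
Add 4 hours 45 minutes leg 2 → 1:48 PM UTC.
Add 5 hours and 2 minutes layover in Marrick → 6:50 PM UTC.
Add 15 hours 21 minutes leg 3 → 10:11 AM UTC (Jun 24).
Add 5 hours 44 minutes layover in Osaka → 3:55 PM UTC.
Add 6 hours 15 minutes leg 4 → 10:10 PM UTC.
Papeete is UTC−10:00, so local arrival = 10:10 PM − 10:00 = 12:10 PM on Jun 24.

12:10 PM on June 24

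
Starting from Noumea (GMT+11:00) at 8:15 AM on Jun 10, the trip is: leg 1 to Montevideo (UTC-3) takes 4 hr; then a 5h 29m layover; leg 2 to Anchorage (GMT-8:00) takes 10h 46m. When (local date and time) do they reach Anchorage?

Convert departure to UTC: 8:15 AM − 11:00 = 9:15 PM UTC on Jun 9.
Add 4 hours leg 1 → 1:15 AM UTC (Jun 10).
Add 5 hours and 29 minutes layover in Montevideo → 6:44 AM UTC.
Add 10 hours and 46 minutes leg 2 → 5:30 PM UTC.
Anchorage is UTC−8:00, so local arrival = 5:30 PM − 8:00 = 9:30 AM on Jun 10.

9:30 AM on June 10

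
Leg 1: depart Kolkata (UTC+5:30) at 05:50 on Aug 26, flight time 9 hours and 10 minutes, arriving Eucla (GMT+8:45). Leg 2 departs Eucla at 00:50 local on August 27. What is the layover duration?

6 hours 35 minutes

Convert departure to UTC: 05:50 − 5:30 = 00:20 UTC on Aug 26.
Add 9 hours 10 minutes flight time → 09:30 UTC.
Eucla is UTC+8:45, so local arrival = 09:30 + 8:45 = 18:15 on Aug 26.
Layover = 00:50 − 18:15 (+1 day) = 6 hours 35 minutes.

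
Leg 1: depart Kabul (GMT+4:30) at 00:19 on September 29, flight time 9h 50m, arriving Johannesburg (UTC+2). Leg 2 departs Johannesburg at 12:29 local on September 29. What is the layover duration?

4 hours 50 minutes

Convert departure to UTC: 00:19 − 4:30 = 19:49 UTC on Sep 28.
Add 9 hours 50 minutes flight time → 05:39 UTC (Sep 29).
Johannesburg is UTC+2:00, so local arrival = 05:39 + 2:00 = 07:39 on Sep 29.
Layover = 12:29 − 07:39 = 4 hours 50 minutes.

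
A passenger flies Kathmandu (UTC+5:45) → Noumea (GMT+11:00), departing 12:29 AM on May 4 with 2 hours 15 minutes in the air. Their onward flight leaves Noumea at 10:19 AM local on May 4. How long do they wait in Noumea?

Convert departure to UTC: 12:29 AM − 5:45 = 6:44 PM UTC on May 3.
Add 2 hours and 15 minutes flight time → 8:59 PM UTC.
Noumea is UTC+11:00, so local arrival = 8:59 PM + 11:00 = 7:59 AM on May 4.
Layover = 10:19 AM − 7:59 AM = 2 hours 20 minutes.

2 hours 20 minutes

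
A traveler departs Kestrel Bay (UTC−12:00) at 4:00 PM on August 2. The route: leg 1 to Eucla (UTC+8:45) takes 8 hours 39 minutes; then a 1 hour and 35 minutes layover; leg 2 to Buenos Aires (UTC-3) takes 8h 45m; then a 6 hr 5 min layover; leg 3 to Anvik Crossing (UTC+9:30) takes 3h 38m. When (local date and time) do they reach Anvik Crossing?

6:12 PM on August 4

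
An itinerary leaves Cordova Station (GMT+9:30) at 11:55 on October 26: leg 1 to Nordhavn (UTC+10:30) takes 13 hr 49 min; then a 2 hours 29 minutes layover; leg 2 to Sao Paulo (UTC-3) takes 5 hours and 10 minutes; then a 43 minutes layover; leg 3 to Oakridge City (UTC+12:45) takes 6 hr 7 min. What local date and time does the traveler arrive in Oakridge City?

Convert departure to UTC: 11:55 − 9:30 = 02:25 UTC on Oct 26.
Add 13 hours and 49 minutes leg 1 → 16:14 UTC.
Add 2 hours and 29 minutes layover in Nordhavn → 18:43 UTC.
Add 5 hours and 10 minutes leg 2 → 23:53 UTC.
Add 43 minutes layover in Sao Paulo → 00:36 UTC (Oct 27).
Add 6 hours 7 minutes leg 3 → 06:43 UTC.
Oakridge City is UTC+12:45, so local arrival = 06:43 + 12:45 = 19:28 on Oct 27.

19:28 on October 27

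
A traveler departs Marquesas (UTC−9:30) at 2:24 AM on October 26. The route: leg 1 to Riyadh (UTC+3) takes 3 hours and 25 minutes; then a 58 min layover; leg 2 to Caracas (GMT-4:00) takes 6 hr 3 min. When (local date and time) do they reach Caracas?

6:20 PM on October 26

Convert departure to UTC: 2:24 AM + 9:30 = 11:54 AM UTC on Oct 26.
Add 3 hours and 25 minutes leg 1 → 3:19 PM UTC.
Add 58 minutes layover in Riyadh → 4:17 PM UTC.
Add 6 hours 3 minutes leg 2 → 10:20 PM UTC.
Caracas is UTC−4:00, so local arrival = 10:20 PM − 4:00 = 6:20 PM on Oct 26.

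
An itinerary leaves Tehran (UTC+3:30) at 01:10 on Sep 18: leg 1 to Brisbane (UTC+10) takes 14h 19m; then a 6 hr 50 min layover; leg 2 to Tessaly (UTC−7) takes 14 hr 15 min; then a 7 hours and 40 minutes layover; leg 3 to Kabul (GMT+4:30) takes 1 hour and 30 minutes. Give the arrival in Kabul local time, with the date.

Convert departure to UTC: 01:10 − 3:30 = 21:40 UTC on Sep 17.
Add 14 hours and 19 minutes leg 1 → 11:59 UTC (Sep 18).
Add 6 hours and 50 minutes layover in Brisbane → 18:49 UTC.
Add 14 hours and 15 minutes leg 2 → 09:04 UTC (Sep 19).
Add 7 hours 40 minutes layover in Tessaly → 16:44 UTC.
Add 1 hour 30 minutes leg 3 → 18:14 UTC.
Kabul is UTC+4:30, so local arrival = 18:14 + 4:30 = 22:44 on Sep 19.

22:44 on September 19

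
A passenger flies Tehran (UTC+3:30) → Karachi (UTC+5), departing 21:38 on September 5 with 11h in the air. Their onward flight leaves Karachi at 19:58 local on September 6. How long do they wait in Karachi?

Convert departure to UTC: 21:38 − 3:30 = 18:08 UTC on Sep 5.
Add 11 hours flight time → 05:08 UTC (Sep 6).
Karachi is UTC+5:00, so local arrival = 05:08 + 5:00 = 10:08 on Sep 6.
Layover = 19:58 − 10:08 = 9 hours 50 minutes.

9 hours 50 minutes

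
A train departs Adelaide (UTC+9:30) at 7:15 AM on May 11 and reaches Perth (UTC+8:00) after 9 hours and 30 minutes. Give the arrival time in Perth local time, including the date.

Perth is 1:30 behind Adelaide.
After 9 hours 30 minutes it is 4:45 PM in Adelaide.
Shift by the zone difference: 4:45 PM − 1:30 = 3:15 PM on May 11 in Perth.

3:15 PM on May 11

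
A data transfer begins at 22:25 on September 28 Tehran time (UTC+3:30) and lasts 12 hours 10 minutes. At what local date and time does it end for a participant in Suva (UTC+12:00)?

19:05 on Sep 29

Convert start to UTC: 22:25 − 3:30 = 18:55 UTC on Sep 28.
Add 12 hours 10 minutes duration → 07:05 UTC (Sep 29).
Suva is UTC+12:00, so local end time = 07:05 + 12:00 = 19:05 on Sep 29.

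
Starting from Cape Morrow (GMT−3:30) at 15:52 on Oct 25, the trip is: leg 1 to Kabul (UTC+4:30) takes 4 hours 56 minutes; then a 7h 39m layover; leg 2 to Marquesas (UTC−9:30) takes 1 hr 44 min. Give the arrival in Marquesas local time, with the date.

00:11 on October 26

Convert departure to UTC: 15:52 + 3:30 = 19:22 UTC on Oct 25.
Add 4 hours and 56 minutes leg 1 → 00:18 UTC (Oct 26).
Add 7 hours 39 minutes layover in Kabul → 07:57 UTC.
Add 1 hour and 44 minutes leg 2 → 09:41 UTC.
Marquesas is UTC−9:30, so local arrival = 09:41 − 9:30 = 00:11 on Oct 26.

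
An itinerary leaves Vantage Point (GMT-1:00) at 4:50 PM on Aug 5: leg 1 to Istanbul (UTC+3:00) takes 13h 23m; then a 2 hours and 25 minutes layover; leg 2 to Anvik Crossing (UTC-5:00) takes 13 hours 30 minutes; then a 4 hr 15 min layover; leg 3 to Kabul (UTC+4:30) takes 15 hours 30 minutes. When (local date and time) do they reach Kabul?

Convert departure to UTC: 4:50 PM + 1:00 = 5:50 PM UTC on Aug 5.
Add 13 hours and 23 minutes leg 1 → 7:13 AM UTC (Aug 6).
Add 2 hours 25 minutes layover in Istanbul → 9:38 AM UTC.
Add 13 hours 30 minutes leg 2 → 11:08 PM UTC.
Add 4 hours and 15 minutes layover in Anvik Crossing → 3:23 AM UTC (Aug 7).
Add 15 hours and 30 minutes leg 3 → 6:53 PM UTC.
Kabul is UTC+4:30, so local arrival = 6:53 PM + 4:30 = 11:23 PM on Aug 7.

11:23 PM on Aug 7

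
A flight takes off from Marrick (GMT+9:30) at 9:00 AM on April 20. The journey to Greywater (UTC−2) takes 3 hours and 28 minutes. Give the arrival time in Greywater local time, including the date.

Greywater is 11:30 behind Marrick.
After 3 hours 28 minutes it is 12:28 PM in Marrick.
Shift by the zone difference: 12:28 PM − 11:30 = 12:58 AM on Apr 20 in Greywater.

12:58 AM on April 20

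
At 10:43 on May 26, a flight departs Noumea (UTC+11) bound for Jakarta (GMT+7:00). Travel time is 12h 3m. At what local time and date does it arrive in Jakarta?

18:46 on May 26

Jakarta is 4:00 behind Noumea.
After 12 hours 3 minutes it is 22:46 in Noumea.
Shift by the zone difference: 22:46 − 4:00 = 18:46 on May 26 in Jakarta.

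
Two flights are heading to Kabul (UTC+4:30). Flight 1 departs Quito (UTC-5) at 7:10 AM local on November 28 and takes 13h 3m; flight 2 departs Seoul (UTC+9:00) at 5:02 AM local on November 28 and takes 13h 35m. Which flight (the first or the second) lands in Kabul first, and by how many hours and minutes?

the second, by 15 hours 36 minutes

Flight 1 in UTC: 7:10 AM + 5:00 = 12:10 PM on Nov 28.
+13 hours 3 minutes → arrive 1:13 AM UTC on Nov 29.
Flight 2 in UTC: 5:02 AM − 9:00 = 8:02 PM on Nov 27.
+13 hours 35 minutes → arrive 9:37 AM UTC on Nov 28.
Flight 2 lands earlier by 15 hours 36 minutes.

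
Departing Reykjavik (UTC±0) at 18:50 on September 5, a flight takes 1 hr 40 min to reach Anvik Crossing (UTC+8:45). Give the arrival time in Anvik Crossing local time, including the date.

05:15 on Sep 6

Reykjavik is at UTC+0, so departure is already 18:50 UTC on Sep 5.
Add 1 hour 40 minutes travel time → 20:30 UTC.
Anvik Crossing is UTC+8:45, so local arrival = 20:30 + 8:45 = 05:15 on Sep 6.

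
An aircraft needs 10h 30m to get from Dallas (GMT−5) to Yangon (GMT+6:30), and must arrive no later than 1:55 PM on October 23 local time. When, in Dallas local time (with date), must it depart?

3:55 PM on October 22

Target arrival in UTC: 1:55 PM − 6:30 = 7:25 AM on Oct 23.
Subtract 10 hours 30 minutes → departure 8:55 PM UTC on Oct 22.
Dallas is UTC−5:00: 8:55 PM − 5:00 = 3:55 PM on Oct 22.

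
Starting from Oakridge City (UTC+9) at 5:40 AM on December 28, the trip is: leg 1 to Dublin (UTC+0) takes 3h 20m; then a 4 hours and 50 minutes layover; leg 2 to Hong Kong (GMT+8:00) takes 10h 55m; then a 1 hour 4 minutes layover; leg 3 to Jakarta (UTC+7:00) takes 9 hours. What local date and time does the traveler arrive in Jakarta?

8:49 AM on December 29

Convert departure to UTC: 5:40 AM − 9:00 = 8:40 PM UTC on Dec 27.
Add 3 hours and 20 minutes leg 1 → 12:00 AM UTC (Dec 28).
Add 4 hours and 50 minutes layover in Dublin → 4:50 AM UTC.
Add 10 hours and 55 minutes leg 2 → 3:45 PM UTC.
Add 1 hour and 4 minutes layover in Hong Kong → 4:49 PM UTC.
Add 9 hours leg 3 → 1:49 AM UTC (Dec 29).
Jakarta is UTC+7:00, so local arrival = 1:49 AM + 7:00 = 8:49 AM on Dec 29.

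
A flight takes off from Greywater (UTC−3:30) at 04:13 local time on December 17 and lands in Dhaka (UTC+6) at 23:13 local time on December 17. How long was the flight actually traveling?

Dhaka is 9:30 ahead of Greywater.
Clock-face elapsed time (ignoring zones) is 19 hours.
Actual elapsed = 19 hours − 9:30 = 9 hours 30 minutes.

9 hours 30 minutes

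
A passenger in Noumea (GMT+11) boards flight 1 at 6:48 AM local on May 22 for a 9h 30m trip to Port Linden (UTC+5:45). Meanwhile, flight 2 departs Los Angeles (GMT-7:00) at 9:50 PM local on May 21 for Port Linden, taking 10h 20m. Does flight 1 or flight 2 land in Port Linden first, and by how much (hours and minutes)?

Flight 1 in UTC: 6:48 AM − 11:00 = 7:48 PM on May 21.
+9 hours and 30 minutes → arrive 5:18 AM UTC on May 22.
Flight 2 in UTC: 9:50 PM + 7:00 = 4:50 AM on May 22.
+10 hours 20 minutes → arrive 3:10 PM UTC on May 22.
Flight 1 lands earlier by 9 hours 52 minutes.

the first, by 9 hours 52 minutes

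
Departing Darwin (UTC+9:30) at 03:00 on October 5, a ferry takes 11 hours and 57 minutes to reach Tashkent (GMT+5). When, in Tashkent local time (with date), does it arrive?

10:27 on October 5

Convert departure to UTC: 03:00 − 9:30 = 17:30 UTC on Oct 4.
Add 11 hours 57 minutes travel time → 05:27 UTC (Oct 5).
Tashkent is UTC+5:00, so local arrival = 05:27 + 5:00 = 10:27 on Oct 5.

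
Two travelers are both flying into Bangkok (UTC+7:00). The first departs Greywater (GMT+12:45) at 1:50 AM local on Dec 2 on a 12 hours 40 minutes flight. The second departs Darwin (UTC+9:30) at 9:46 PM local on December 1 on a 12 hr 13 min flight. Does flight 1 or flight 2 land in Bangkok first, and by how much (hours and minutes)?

the second, by 1 hour 16 minutes

Flight 1 in UTC: 1:50 AM − 12:45 = 1:05 PM on Dec 1.
+12 hours and 40 minutes → arrive 1:45 AM UTC on Dec 2.
Flight 2 in UTC: 9:46 PM − 9:30 = 12:16 PM on Dec 1.
+12 hours 13 minutes → arrive 12:29 AM UTC on Dec 2.
Flight 2 lands earlier by 1 hour 16 minutes.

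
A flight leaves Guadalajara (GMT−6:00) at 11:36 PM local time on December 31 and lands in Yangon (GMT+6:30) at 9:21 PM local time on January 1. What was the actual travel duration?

Departure in UTC: 11:36 PM + 6:00 = 5:36 AM on Jan 1.
Arrival in UTC: 9:21 PM − 6:30 = 2:51 PM on Jan 1.
Elapsed = 2:51 PM − 5:36 AM = 9 hours 15 minutes.

9 hours 15 minutes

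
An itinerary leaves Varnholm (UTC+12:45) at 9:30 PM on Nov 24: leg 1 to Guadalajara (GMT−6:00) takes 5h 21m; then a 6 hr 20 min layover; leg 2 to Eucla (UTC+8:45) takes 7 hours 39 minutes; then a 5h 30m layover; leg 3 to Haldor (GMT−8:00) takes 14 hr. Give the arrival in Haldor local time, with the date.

3:35 PM on November 25

Convert departure to UTC: 9:30 PM − 12:45 = 8:45 AM UTC on Nov 24.
Add 5 hours 21 minutes leg 1 → 2:06 PM UTC.
Add 6 hours and 20 minutes layover in Guadalajara → 8:26 PM UTC.
Add 7 hours and 39 minutes leg 2 → 4:05 AM UTC (Nov 25).
Add 5 hours and 30 minutes layover in Eucla → 9:35 AM UTC.
Add 14 hours leg 3 → 11:35 PM UTC.
Haldor is UTC−8:00, so local arrival = 11:35 PM − 8:00 = 3:35 PM on Nov 25.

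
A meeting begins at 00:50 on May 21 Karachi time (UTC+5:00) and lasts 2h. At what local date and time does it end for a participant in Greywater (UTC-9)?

Greywater is 14:00 behind Karachi.
After 2 hours it is 02:50 in Karachi.
Shift by the zone difference: 02:50 − 14:00 = 12:50 on May 20 in Greywater.

12:50 on May 20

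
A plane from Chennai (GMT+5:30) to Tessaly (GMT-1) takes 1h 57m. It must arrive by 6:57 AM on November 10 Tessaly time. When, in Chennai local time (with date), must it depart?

11:30 AM on November 10

Target arrival in UTC: 6:57 AM + 1:00 = 7:57 AM on Nov 10.
Subtract 1 hour 57 minutes → departure 6:00 AM UTC on Nov 10.
Chennai is UTC+5:30: 6:00 AM + 5:30 = 11:30 AM on Nov 10.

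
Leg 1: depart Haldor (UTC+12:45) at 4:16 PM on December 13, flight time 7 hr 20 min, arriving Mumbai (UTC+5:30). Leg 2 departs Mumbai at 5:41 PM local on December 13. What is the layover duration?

Convert departure to UTC: 4:16 PM − 12:45 = 3:31 AM UTC on Dec 13.
Add 7 hours 20 minutes flight time → 10:51 AM UTC.
Mumbai is UTC+5:30, so local arrival = 10:51 AM + 5:30 = 4:21 PM on Dec 13.
Layover = 5:41 PM − 4:21 PM = 1 hour 20 minutes.

1 hour 20 minutes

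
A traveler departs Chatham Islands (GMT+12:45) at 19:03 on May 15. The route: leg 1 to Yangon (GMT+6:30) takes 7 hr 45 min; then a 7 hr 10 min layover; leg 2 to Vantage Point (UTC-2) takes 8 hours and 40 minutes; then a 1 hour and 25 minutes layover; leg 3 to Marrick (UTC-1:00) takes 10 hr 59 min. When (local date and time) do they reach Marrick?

Convert departure to UTC: 19:03 − 12:45 = 06:18 UTC on May 15.
Add 7 hours 45 minutes leg 1 → 14:03 UTC.
Add 7 hours and 10 minutes layover in Yangon → 21:13 UTC.
Add 8 hours 40 minutes leg 2 → 05:53 UTC (May 16).
Add 1 hour and 25 minutes layover in Vantage Point → 07:18 UTC.
Add 10 hours and 59 minutes leg 3 → 18:17 UTC.
Marrick is UTC−1:00, so local arrival = 18:17 − 1:00 = 17:17 on May 16.

17:17 on May 16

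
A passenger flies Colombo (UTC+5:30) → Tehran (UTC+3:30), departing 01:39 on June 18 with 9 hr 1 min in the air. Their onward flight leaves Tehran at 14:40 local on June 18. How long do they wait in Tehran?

Convert departure to UTC: 01:39 − 5:30 = 20:09 UTC on Jun 17.
Add 9 hours and 1 minute flight time → 05:10 UTC (Jun 18).
Tehran is UTC+3:30, so local arrival = 05:10 + 3:30 = 08:40 on Jun 18.
Layover = 14:40 − 08:40 = 6 hours.

6 hours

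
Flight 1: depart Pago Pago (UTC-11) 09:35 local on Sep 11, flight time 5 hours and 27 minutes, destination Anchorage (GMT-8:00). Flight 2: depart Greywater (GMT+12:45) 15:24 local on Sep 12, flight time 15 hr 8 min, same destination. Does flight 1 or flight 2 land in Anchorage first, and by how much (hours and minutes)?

Flight 1 in UTC: 09:35 + 11:00 = 20:35 on Sep 11.
+5 hours 27 minutes → arrive 02:02 UTC on Sep 12.
Flight 2 in UTC: 15:24 − 12:45 = 02:39 on Sep 12.
+15 hours 8 minutes → arrive 17:47 UTC on Sep 12.
Flight 1 lands earlier by 15 hours 45 minutes.

the first, by 15 hours 45 minutes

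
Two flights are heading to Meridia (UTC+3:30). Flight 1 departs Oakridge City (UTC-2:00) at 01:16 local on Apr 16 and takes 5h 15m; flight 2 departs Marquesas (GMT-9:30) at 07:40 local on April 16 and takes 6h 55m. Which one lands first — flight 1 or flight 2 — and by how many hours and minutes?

Flight 1 in UTC: 01:16 + 2:00 = 03:16 on Apr 16.
+5 hours 15 minutes → arrive 08:31 UTC on Apr 16.
Flight 2 in UTC: 07:40 + 9:30 = 17:10 on Apr 16.
+6 hours 55 minutes → arrive 00:05 UTC on Apr 17.
Flight 1 lands earlier by 15 hours 34 minutes.

the first, by 15 hours 34 minutes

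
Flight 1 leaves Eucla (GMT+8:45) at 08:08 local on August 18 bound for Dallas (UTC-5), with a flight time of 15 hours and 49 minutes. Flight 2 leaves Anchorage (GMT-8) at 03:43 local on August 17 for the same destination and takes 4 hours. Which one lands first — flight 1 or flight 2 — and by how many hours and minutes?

Flight 1 in UTC: 08:08 − 8:45 = 23:23 on Aug 17.
+15 hours 49 minutes → arrive 15:12 UTC on Aug 18.
Flight 2 in UTC: 03:43 + 8:00 = 11:43 on Aug 17.
+4 hours → arrive 15:43 UTC on Aug 17.
Flight 2 lands earlier by 23 hours 29 minutes.

the second, by 23 hours 29 minutes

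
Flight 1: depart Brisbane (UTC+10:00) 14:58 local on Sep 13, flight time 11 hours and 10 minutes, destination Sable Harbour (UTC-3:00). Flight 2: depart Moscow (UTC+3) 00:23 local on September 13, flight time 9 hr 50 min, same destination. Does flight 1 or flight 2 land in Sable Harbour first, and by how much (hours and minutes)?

the second, by 8 hours 55 minutes

Flight 1 in UTC: 14:58 − 10:00 = 04:58 on Sep 13.
+11 hours and 10 minutes → arrive 16:08 UTC on Sep 13.
Flight 2 in UTC: 00:23 − 3:00 = 21:23 on Sep 12.
+9 hours and 50 minutes → arrive 07:13 UTC on Sep 13.
Flight 2 lands earlier by 8 hours 55 minutes.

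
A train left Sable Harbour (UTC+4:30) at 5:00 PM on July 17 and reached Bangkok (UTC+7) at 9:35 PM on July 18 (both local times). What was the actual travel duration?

Departure in UTC: 5:00 PM − 4:30 = 12:30 PM on Jul 17.
Arrival in UTC: 9:35 PM − 7:00 = 2:35 PM on Jul 18.
Elapsed = 2:35 PM − 12:30 PM (+1 day) = 26 hours 5 minutes.

26 hours 5 minutes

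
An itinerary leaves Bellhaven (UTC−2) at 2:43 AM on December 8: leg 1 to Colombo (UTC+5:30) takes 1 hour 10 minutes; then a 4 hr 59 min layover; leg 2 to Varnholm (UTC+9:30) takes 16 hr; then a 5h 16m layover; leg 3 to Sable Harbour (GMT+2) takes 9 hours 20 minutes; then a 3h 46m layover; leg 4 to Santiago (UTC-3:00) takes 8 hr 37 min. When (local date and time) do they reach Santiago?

Convert departure to UTC: 2:43 AM + 2:00 = 4:43 AM UTC on Dec 8.
Add 1 hour 10 minutes leg 1 → 5:53 AM UTC.
Add 4 hours and 59 minutes layover in Colombo → 10:52 AM UTC.
Add 16 hours leg 2 → 2:52 AM UTC (Dec 9).
Add 5 hours and 16 minutes layover in Varnholm → 8:08 AM UTC.
Add 9 hours 20 minutes leg 3 → 5:28 PM UTC.
Add 3 hours 46 minutes layover in Sable Harbour → 9:14 PM UTC.
Add 8 hours 37 minutes leg 4 → 5:51 AM UTC (Dec 10).
Santiago is UTC−3:00, so local arrival = 5:51 AM − 3:00 = 2:51 AM on Dec 10.

2:51 AM on Dec 10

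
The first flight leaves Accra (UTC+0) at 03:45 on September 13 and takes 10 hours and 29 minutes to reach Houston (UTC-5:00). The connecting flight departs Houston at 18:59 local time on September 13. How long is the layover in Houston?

Accra is at UTC+0, so departure is already 03:45 UTC on Sep 13.
Add 10 hours and 29 minutes flight time → 14:14 UTC.
Houston is UTC−5:00, so local arrival = 14:14 − 5:00 = 09:14 on Sep 13.
Layover = 18:59 − 09:14 = 9 hours 45 minutes.

9 hours 45 minutes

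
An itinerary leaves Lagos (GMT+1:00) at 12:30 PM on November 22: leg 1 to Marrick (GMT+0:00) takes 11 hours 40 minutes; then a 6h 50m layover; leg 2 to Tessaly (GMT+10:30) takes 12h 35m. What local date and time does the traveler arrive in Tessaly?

Convert departure to UTC: 12:30 PM − 1:00 = 11:30 AM UTC on Nov 22.
Add 11 hours and 40 minutes leg 1 → 11:10 PM UTC.
Add 6 hours and 50 minutes layover in Marrick → 6:00 AM UTC (Nov 23).
Add 12 hours 35 minutes leg 2 → 6:35 PM UTC.
Tessaly is UTC+10:30, so local arrival = 6:35 PM + 10:30 = 5:05 AM on Nov 24.

5:05 AM on November 24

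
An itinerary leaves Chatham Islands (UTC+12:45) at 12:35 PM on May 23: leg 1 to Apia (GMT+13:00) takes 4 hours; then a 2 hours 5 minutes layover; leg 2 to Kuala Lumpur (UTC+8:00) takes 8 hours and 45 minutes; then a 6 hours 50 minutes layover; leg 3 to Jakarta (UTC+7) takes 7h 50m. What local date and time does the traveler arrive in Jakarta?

Convert departure to UTC: 12:35 PM − 12:45 = 11:50 PM UTC on May 22.
Add 4 hours leg 1 → 3:50 AM UTC (May 23).
Add 2 hours and 5 minutes layover in Apia → 5:55 AM UTC.
Add 8 hours 45 minutes leg 2 → 2:40 PM UTC.
Add 6 hours and 50 minutes layover in Kuala Lumpur → 9:30 PM UTC.
Add 7 hours and 50 minutes leg 3 → 5:20 AM UTC (May 24).
Jakarta is UTC+7:00, so local arrival = 5:20 AM + 7:00 = 12:20 PM on May 24.

12:20 PM on May 24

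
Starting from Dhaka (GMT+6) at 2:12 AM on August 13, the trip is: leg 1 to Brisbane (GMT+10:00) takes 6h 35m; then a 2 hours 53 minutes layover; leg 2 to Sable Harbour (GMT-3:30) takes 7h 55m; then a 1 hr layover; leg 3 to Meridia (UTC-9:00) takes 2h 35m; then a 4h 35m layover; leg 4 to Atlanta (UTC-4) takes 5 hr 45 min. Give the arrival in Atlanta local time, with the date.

Convert departure to UTC: 2:12 AM − 6:00 = 8:12 PM UTC on Aug 12.
Add 6 hours 35 minutes leg 1 → 2:47 AM UTC (Aug 13).
Add 2 hours and 53 minutes layover in Brisbane → 5:40 AM UTC.
Add 7 hours and 55 minutes leg 2 → 1:35 PM UTC.
Add 1 hour layover in Sable Harbour → 2:35 PM UTC.
Add 2 hours and 35 minutes leg 3 → 5:10 PM UTC.
Add 4 hours 35 minutes layover in Meridia → 9:45 PM UTC.
Add 5 hours 45 minutes leg 4 → 3:30 AM UTC (Aug 14).
Atlanta is UTC−4:00, so local arrival = 3:30 AM − 4:00 = 11:30 PM on Aug 13.

11:30 PM on August 13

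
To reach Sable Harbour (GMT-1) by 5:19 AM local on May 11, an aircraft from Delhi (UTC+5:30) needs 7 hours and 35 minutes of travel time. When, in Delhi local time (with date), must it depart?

4:14 AM on May 11

Target arrival in UTC: 5:19 AM + 1:00 = 6:19 AM on May 11.
Subtract 7 hours 35 minutes → departure 10:44 PM UTC on May 10.
Delhi is UTC+5:30: 10:44 PM + 5:30 = 4:14 AM on May 11.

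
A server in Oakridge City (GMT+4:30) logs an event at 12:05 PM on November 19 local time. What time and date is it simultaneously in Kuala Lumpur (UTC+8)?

3:35 PM on November 19

In UTC: 12:05 PM − 4:30 = 7:35 AM on Nov 19.
Kuala Lumpur is UTC+8:00: 7:35 AM + 8:00 = 3:35 PM on Nov 19.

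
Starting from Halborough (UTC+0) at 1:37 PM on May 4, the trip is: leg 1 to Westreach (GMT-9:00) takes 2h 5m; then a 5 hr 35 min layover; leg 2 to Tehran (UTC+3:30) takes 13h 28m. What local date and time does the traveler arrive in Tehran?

Halborough is at UTC+0, so departure is already 1:37 PM UTC on May 4.
Add 2 hours 5 minutes leg 1 → 3:42 PM UTC.
Add 5 hours and 35 minutes layover in Westreach → 9:17 PM UTC.
Add 13 hours and 28 minutes leg 2 → 10:45 AM UTC (May 5).
Tehran is UTC+3:30, so local arrival = 10:45 AM + 3:30 = 2:15 PM on May 5.

2:15 PM on May 5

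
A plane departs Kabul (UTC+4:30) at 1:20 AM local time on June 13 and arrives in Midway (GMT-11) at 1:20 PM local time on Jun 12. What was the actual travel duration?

3 hours 30 minutes

Departure in UTC: 1:20 AM − 4:30 = 8:50 PM on Jun 12.
Arrival in UTC: 1:20 PM + 11:00 = 12:20 AM on Jun 13.
Elapsed = 12:20 AM − 8:50 PM (+1 day) = 3 hours 30 minutes.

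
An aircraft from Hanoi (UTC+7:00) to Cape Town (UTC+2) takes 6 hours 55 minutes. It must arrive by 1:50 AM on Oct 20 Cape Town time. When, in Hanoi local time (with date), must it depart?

11:55 PM on October 19

Target arrival in UTC: 1:50 AM − 2:00 = 11:50 PM on Oct 19.
Subtract 6 hours 55 minutes → departure 4:55 PM UTC on Oct 19.
Hanoi is UTC+7:00: 4:55 PM + 7:00 = 11:55 PM on Oct 19.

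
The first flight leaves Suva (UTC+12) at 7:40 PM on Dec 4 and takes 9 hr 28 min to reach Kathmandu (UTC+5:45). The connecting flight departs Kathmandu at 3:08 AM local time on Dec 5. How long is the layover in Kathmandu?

4 hours 15 minutes

Convert departure to UTC: 7:40 PM − 12:00 = 7:40 AM UTC on Dec 4.
Add 9 hours and 28 minutes flight time → 5:08 PM UTC.
Kathmandu is UTC+5:45, so local arrival = 5:08 PM + 5:45 = 10:53 PM on Dec 4.
Layover = 3:08 AM − 10:53 PM (+1 day) = 4 hours 15 minutes.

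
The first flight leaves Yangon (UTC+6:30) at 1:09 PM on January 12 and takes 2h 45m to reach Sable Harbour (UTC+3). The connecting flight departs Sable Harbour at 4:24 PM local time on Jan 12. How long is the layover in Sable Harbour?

4 hours

Convert departure to UTC: 1:09 PM − 6:30 = 6:39 AM UTC on Jan 12.
Add 2 hours 45 minutes flight time → 9:24 AM UTC.
Sable Harbour is UTC+3:00, so local arrival = 9:24 AM + 3:00 = 12:24 PM on Jan 12.
Layover = 4:24 PM − 12:24 PM = 4 hours.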